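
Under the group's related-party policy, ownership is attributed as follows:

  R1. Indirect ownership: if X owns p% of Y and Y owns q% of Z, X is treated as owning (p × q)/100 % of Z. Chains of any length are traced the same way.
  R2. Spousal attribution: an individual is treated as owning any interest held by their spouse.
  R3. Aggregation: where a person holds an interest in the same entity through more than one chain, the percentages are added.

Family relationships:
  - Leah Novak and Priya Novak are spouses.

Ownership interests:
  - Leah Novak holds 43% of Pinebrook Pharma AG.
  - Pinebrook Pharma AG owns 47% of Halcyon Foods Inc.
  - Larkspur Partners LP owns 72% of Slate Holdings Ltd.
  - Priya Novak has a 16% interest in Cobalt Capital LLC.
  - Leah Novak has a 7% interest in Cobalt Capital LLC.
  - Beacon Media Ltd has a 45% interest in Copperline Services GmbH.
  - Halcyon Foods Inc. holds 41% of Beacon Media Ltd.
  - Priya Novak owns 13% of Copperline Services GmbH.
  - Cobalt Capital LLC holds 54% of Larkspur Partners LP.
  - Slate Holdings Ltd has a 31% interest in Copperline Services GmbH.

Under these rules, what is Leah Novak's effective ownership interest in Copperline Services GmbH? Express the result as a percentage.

By spousal attribution (R2), Leah Novak is treated as also owning Priya Novak's interest in Cobalt Capital LLC, giving 7% + 16% = 23%.
By spousal attribution (R2), Leah Novak is treated as owning Priya Novak's 13% interest in Copperline Services GmbH.
Chain via Cobalt Capital LLC → Larkspur Partners LP → Slate Holdings Ltd (R1): 23% × 54% × 72% × 31% = 2.772144% of Copperline Services GmbH.
Chain via Pinebrook Pharma AG → Halcyon Foods Inc. → Beacon Media Ltd (R1): 43% × 47% × 41% × 45% = 3.728745% of Copperline Services GmbH.
Direct interest in Copperline Services GmbH: 13%.
Aggregating (R3): 2.772144% + 3.728745% + 13% = 19.500889%.

19.500889%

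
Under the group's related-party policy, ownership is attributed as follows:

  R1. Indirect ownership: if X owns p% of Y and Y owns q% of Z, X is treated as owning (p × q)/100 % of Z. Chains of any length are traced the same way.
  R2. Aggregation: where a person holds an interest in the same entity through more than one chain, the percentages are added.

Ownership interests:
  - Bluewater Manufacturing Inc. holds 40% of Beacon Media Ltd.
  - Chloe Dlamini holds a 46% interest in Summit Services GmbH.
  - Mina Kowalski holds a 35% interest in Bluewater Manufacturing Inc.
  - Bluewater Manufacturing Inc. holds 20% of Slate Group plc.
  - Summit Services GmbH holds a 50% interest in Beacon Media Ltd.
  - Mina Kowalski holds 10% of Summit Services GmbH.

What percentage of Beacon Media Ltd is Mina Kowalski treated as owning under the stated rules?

Chain via Bluewater Manufacturing Inc. (R1): 35% × 40% = 14% of Beacon Media Ltd.
Chain via Summit Services GmbH (R1): 10% × 50% = 5% of Beacon Media Ltd.
Aggregating (R2): 14% + 5% = 19%.

19%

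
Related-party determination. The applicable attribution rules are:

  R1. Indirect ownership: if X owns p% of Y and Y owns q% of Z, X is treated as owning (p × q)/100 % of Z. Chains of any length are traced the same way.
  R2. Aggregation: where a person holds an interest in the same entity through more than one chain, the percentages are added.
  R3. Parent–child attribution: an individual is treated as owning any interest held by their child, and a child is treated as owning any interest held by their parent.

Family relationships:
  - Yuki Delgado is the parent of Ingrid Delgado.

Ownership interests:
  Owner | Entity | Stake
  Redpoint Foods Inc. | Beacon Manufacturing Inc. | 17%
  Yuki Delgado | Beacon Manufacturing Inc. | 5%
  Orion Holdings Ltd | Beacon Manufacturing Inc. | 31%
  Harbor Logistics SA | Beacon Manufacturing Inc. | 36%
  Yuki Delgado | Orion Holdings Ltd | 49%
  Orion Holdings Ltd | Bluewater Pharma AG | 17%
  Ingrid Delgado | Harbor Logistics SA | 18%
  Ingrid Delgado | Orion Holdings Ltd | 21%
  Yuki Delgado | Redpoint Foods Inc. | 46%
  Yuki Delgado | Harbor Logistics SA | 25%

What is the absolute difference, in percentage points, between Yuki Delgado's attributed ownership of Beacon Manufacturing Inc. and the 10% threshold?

By parent–child attribution (R3), Yuki Delgado is treated as also owning Ingrid Delgado's interest in Harbor Logistics SA, giving 25% + 18% = 43%.
By parent–child attribution (R3), Yuki Delgado is treated as also owning Ingrid Delgado's interest in Orion Holdings Ltd, giving 49% + 21% = 70%.
Chain via Harbor Logistics SA (R1): 43% × 36% = 15.48% of Beacon Manufacturing Inc.
Chain via Redpoint Foods Inc. (R1): 46% × 17% = 7.82% of Beacon Manufacturing Inc.
Chain via Orion Holdings Ltd (R1): 70% × 31% = 21.7% of Beacon Manufacturing Inc.
Direct interest in Beacon Manufacturing Inc: 5%.
Aggregating (R2): 15.48% + 7.82% + 21.7% + 5% = 50%.
50% exceeds the 10% threshold by 40 percentage points.

40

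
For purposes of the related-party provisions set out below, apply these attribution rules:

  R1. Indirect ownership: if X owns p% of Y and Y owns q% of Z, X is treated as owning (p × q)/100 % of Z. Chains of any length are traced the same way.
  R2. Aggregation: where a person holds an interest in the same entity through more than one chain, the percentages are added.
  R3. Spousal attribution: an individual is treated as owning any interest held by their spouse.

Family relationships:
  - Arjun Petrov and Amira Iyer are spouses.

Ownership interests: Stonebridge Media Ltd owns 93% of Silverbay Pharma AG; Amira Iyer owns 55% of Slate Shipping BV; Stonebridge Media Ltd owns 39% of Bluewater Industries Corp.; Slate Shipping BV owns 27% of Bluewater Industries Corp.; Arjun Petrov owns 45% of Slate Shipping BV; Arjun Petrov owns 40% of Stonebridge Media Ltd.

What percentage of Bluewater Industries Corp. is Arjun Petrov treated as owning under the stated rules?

By spousal attribution (R3), Arjun Petrov is treated as also owning Amira Iyer's interest in Slate Shipping BV, giving 45% + 55% = 100%.
Chain via Slate Shipping BV (R1): 100% × 27% = 27% of Bluewater Industries Corp.
Chain via Stonebridge Media Ltd (R1): 40% × 39% = 15.6% of Bluewater Industries Corp.
Aggregating (R2): 27% + 15.6% = 42.6%.

42.6%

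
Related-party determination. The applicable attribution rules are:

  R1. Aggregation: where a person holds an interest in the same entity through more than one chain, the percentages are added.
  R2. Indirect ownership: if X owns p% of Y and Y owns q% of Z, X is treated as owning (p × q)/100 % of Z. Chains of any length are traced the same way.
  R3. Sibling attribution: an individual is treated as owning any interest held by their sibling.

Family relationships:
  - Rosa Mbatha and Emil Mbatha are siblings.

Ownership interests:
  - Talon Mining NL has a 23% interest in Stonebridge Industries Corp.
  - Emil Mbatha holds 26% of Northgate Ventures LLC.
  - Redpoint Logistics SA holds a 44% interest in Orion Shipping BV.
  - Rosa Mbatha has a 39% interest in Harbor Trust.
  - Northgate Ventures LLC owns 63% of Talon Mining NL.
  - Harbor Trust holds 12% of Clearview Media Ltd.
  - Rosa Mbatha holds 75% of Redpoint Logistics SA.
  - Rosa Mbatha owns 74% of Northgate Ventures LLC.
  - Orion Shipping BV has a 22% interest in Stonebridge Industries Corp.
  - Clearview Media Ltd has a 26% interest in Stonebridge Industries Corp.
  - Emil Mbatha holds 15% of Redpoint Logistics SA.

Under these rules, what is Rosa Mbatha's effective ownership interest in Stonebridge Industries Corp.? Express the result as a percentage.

24.4188%

By sibling attribution (R3), Rosa Mbatha is treated as also owning Emil Mbatha's interest in Redpoint Logistics SA, giving 75% + 15% = 90%.
By sibling attribution (R3), Rosa Mbatha is treated as also owning Emil Mbatha's interest in Northgate Ventures LLC, giving 74% + 26% = 100%.
Chain via Redpoint Logistics SA → Orion Shipping BV (R2): 90% × 44% × 22% = 8.712% of Stonebridge Industries Corp.
Chain via Northgate Ventures LLC → Talon Mining NL (R2): 100% × 63% × 23% = 14.49% of Stonebridge Industries Corp.
Chain via Harbor Trust → Clearview Media Ltd (R2): 39% × 12% × 26% = 1.2168% of Stonebridge Industries Corp.
Aggregating (R1): 8.712% + 14.49% + 1.2168% = 24.4188%.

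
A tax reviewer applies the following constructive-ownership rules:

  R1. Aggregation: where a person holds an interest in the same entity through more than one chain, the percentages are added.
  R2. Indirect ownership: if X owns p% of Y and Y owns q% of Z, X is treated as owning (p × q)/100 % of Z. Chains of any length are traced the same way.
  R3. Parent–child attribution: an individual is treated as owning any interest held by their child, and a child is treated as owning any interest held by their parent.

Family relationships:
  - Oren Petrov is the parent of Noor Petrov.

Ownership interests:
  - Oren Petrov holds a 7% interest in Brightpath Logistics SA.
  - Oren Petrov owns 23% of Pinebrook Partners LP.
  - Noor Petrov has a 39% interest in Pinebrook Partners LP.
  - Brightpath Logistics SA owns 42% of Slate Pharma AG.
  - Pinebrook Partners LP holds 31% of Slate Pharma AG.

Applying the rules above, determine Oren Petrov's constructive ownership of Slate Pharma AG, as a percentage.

22.16%

By parent–child attribution (R3), Oren Petrov is treated as also owning Noor Petrov's interest in Pinebrook Partners LP, giving 23% + 39% = 62%.
Chain via Pinebrook Partners LP (R2): 62% × 31% = 19.22% of Slate Pharma AG.
Chain via Brightpath Logistics SA (R2): 7% × 42% = 2.94% of Slate Pharma AG.
Aggregating (R1): 19.22% + 2.94% = 22.16%.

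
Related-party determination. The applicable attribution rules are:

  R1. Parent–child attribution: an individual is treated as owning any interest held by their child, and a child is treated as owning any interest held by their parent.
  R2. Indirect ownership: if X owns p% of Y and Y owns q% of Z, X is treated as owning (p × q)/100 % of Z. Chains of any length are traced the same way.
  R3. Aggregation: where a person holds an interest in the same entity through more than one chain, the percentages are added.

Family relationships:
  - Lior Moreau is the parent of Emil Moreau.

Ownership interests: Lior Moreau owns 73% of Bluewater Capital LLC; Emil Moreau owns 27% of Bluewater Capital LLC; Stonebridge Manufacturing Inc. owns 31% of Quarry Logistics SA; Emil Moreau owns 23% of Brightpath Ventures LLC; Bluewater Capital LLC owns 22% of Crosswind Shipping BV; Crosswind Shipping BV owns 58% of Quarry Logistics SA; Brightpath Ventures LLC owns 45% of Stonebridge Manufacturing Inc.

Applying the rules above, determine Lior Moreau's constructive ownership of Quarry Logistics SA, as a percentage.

By parent–child attribution (R1), Lior Moreau is treated as also owning Emil Moreau's interest in Bluewater Capital LLC, giving 73% + 27% = 100%.
By parent–child attribution (R1), Lior Moreau is treated as owning Emil Moreau's 23% interest in Brightpath Ventures LLC.
Chain via Bluewater Capital LLC → Crosswind Shipping BV (R2): 100% × 22% × 58% = 12.76% of Quarry Logistics SA.
Chain via Brightpath Ventures LLC → Stonebridge Manufacturing Inc. (R2): 23% × 45% × 31% = 3.2085% of Quarry Logistics SA.
Aggregating (R3): 12.76% + 3.2085% = 15.9685%.

15.9685%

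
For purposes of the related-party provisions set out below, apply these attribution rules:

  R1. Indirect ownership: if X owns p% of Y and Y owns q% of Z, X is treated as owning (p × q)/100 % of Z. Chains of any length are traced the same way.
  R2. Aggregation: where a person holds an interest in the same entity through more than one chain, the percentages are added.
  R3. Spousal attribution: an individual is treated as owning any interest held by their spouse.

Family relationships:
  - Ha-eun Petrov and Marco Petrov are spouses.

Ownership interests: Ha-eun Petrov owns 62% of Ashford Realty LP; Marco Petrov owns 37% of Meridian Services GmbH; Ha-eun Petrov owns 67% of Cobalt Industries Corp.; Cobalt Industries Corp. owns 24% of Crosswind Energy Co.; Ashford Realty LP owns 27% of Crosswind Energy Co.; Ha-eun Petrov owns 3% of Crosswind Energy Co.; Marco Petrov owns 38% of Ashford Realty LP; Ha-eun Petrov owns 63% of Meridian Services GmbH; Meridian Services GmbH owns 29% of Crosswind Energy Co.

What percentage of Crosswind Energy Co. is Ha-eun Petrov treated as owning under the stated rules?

By spousal attribution (R3), Ha-eun Petrov is treated as also owning Marco Petrov's interest in Ashford Realty LP, giving 62% + 38% = 100%.
By spousal attribution (R3), Ha-eun Petrov is treated as also owning Marco Petrov's interest in Meridian Services GmbH, giving 63% + 37% = 100%.
Chain via Ashford Realty LP (R1): 100% × 27% = 27% of Crosswind Energy Co.
Chain via Cobalt Industries Corp. (R1): 67% × 24% = 16.08% of Crosswind Energy Co.
Chain via Meridian Services GmbH (R1): 100% × 29% = 29% of Crosswind Energy Co.
Direct interest in Crosswind Energy Co: 3%.
Aggregating (R2): 27% + 16.08% + 29% + 3% = 75.08%.

75.08%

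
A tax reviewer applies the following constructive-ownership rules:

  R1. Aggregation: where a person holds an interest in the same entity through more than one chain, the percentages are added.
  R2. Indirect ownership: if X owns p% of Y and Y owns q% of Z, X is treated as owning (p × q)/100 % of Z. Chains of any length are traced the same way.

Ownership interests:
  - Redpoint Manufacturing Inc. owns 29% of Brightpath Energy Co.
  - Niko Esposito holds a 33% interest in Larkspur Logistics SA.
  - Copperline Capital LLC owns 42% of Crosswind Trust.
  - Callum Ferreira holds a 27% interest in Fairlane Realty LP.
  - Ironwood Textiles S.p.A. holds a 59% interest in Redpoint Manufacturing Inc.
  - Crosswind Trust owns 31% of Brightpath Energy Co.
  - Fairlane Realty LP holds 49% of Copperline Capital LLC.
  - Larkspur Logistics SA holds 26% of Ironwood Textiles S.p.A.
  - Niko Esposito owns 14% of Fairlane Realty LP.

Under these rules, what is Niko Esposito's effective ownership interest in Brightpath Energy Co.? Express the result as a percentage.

2.36121%

Chain via Fairlane Realty LP → Copperline Capital LLC → Crosswind Trust (R2): 14% × 49% × 42% × 31% = 0.893172% of Brightpath Energy Co.
Chain via Larkspur Logistics SA → Ironwood Textiles S.p.A. → Redpoint Manufacturing Inc. (R2): 33% × 26% × 59% × 29% = 1.468038% of Brightpath Energy Co.
Aggregating (R1): 0.893172% + 1.468038% = 2.36121%.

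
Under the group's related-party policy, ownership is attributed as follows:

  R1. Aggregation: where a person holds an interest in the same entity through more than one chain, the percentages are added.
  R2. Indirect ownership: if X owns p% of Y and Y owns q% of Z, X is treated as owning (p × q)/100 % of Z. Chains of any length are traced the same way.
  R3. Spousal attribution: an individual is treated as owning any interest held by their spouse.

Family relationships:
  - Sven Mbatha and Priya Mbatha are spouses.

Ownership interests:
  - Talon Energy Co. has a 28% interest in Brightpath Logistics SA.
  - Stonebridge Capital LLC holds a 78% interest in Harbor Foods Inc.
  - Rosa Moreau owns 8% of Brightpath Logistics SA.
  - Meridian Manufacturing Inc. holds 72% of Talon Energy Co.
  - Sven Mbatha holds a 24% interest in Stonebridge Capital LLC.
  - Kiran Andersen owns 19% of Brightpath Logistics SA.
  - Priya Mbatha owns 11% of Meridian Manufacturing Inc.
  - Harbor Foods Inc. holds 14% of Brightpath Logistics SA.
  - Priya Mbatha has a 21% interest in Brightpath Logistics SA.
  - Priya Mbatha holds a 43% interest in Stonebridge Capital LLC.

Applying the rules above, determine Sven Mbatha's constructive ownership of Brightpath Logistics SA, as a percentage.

By spousal attribution (R3), Sven Mbatha is treated as also owning Priya Mbatha's interest in Stonebridge Capital LLC, giving 24% + 43% = 67%.
By spousal attribution (R3), Sven Mbatha is treated as owning Priya Mbatha's 11% interest in Meridian Manufacturing Inc.
By spousal attribution (R3), Sven Mbatha is treated as owning Priya Mbatha's 21% interest in Brightpath Logistics SA.
Chain via Stonebridge Capital LLC → Harbor Foods Inc. (R2): 67% × 78% × 14% = 7.3164% of Brightpath Logistics SA.
Chain via Meridian Manufacturing Inc. → Talon Energy Co. (R2): 11% × 72% × 28% = 2.2176% of Brightpath Logistics SA.
Direct interest in Brightpath Logistics SA: 21%.
Aggregating (R1): 7.3164% + 2.2176% + 21% = 30.534%.

30.534%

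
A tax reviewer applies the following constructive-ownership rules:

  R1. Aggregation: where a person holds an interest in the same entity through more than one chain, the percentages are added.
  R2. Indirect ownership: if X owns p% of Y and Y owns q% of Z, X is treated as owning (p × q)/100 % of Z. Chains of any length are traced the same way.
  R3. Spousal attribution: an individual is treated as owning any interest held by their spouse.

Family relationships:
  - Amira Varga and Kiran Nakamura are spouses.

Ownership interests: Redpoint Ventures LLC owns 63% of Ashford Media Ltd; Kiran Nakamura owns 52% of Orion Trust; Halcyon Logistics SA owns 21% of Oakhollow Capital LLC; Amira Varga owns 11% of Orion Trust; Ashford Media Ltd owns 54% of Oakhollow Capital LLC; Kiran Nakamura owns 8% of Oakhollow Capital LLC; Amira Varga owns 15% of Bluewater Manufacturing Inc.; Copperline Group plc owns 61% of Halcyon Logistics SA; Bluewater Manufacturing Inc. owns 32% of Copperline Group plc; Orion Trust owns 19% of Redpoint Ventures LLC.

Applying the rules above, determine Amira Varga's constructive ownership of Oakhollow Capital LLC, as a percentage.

By spousal attribution (R3), Amira Varga is treated as also owning Kiran Nakamura's interest in Orion Trust, giving 11% + 52% = 63%.
By spousal attribution (R3), Amira Varga is treated as owning Kiran Nakamura's 8% interest in Oakhollow Capital LLC.
Chain via Orion Trust → Redpoint Ventures LLC → Ashford Media Ltd (R2): 63% × 19% × 63% × 54% = 4.072194% of Oakhollow Capital LLC.
Chain via Bluewater Manufacturing Inc. → Copperline Group plc → Halcyon Logistics SA (R2): 15% × 32% × 61% × 21% = 0.61488% of Oakhollow Capital LLC.
Direct interest in Oakhollow Capital LLC: 8%.
Aggregating (R1): 4.072194% + 0.61488% + 8% = 12.687074%.

12.687074%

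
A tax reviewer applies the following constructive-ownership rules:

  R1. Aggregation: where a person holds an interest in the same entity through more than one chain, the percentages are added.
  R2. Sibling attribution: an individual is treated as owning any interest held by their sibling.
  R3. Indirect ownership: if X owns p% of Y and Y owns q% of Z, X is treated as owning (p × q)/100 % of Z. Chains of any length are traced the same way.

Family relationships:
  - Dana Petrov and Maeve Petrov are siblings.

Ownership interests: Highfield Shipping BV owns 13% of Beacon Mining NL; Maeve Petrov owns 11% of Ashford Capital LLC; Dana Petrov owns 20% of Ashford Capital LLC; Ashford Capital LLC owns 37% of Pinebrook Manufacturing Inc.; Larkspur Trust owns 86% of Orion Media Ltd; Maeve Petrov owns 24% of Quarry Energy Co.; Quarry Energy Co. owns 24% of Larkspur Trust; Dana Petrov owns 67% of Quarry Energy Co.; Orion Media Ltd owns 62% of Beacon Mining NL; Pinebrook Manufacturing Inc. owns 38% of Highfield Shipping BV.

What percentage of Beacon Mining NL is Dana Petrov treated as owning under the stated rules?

12.211706%

By sibling attribution (R2), Dana Petrov is treated as also owning Maeve Petrov's interest in Quarry Energy Co, giving 67% + 24% = 91%.
By sibling attribution (R2), Dana Petrov is treated as also owning Maeve Petrov's interest in Ashford Capital LLC, giving 20% + 11% = 31%.
Chain via Quarry Energy Co. → Larkspur Trust → Orion Media Ltd (R3): 91% × 24% × 86% × 62% = 11.645088% of Beacon Mining NL.
Chain via Ashford Capital LLC → Pinebrook Manufacturing Inc. → Highfield Shipping BV (R3): 31% × 37% × 38% × 13% = 0.566618% of Beacon Mining NL.
Aggregating (R1): 11.645088% + 0.566618% = 12.211706%.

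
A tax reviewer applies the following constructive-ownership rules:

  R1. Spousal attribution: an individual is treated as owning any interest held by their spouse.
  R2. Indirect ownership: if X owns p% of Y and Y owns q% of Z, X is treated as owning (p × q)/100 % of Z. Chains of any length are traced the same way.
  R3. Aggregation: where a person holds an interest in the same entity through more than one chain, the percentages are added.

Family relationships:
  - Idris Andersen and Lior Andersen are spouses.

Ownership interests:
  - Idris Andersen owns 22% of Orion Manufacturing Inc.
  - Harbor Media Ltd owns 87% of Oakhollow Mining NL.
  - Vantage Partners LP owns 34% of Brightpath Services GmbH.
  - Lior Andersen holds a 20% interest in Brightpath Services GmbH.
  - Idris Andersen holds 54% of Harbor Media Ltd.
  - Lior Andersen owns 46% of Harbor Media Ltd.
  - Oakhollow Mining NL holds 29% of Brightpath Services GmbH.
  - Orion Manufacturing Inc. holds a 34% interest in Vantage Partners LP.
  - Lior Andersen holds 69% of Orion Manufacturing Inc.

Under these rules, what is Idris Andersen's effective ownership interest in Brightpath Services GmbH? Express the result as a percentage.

By spousal attribution (R1), Idris Andersen is treated as also owning Lior Andersen's interest in Harbor Media Ltd, giving 54% + 46% = 100%.
By spousal attribution (R1), Idris Andersen is treated as also owning Lior Andersen's interest in Orion Manufacturing Inc, giving 22% + 69% = 91%.
By spousal attribution (R1), Idris Andersen is treated as owning Lior Andersen's 20% interest in Brightpath Services GmbH.
Chain via Harbor Media Ltd → Oakhollow Mining NL (R2): 100% × 87% × 29% = 25.23% of Brightpath Services GmbH.
Chain via Orion Manufacturing Inc. → Vantage Partners LP (R2): 91% × 34% × 34% = 10.5196% of Brightpath Services GmbH.
Direct interest in Brightpath Services GmbH: 20%.
Aggregating (R3): 25.23% + 10.5196% + 20% = 55.7496%.

55.7496%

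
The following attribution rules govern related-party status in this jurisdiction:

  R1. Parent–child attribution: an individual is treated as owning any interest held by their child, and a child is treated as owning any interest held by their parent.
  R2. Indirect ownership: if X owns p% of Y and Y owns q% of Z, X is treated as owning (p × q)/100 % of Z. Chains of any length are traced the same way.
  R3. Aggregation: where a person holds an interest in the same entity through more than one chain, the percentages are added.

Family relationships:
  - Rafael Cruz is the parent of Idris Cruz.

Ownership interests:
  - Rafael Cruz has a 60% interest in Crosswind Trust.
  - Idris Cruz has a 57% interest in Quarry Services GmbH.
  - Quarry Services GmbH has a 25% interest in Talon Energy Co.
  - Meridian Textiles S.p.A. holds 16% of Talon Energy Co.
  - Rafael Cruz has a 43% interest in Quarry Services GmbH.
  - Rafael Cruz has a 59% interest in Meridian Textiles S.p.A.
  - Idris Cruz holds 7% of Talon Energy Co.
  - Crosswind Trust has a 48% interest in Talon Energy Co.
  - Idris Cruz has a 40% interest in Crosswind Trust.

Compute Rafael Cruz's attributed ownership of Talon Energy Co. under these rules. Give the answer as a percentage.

By parent–child attribution (R1), Rafael Cruz is treated as also owning Idris Cruz's interest in Crosswind Trust, giving 60% + 40% = 100%.
By parent–child attribution (R1), Rafael Cruz is treated as also owning Idris Cruz's interest in Quarry Services GmbH, giving 43% + 57% = 100%.
By parent–child attribution (R1), Rafael Cruz is treated as owning Idris Cruz's 7% interest in Talon Energy Co.
Chain via Crosswind Trust (R2): 100% × 48% = 48% of Talon Energy Co.
Chain via Meridian Textiles S.p.A. (R2): 59% × 16% = 9.44% of Talon Energy Co.
Chain via Quarry Services GmbH (R2): 100% × 25% = 25% of Talon Energy Co.
Direct interest in Talon Energy Co: 7%.
Aggregating (R3): 48% + 9.44% + 25% + 7% = 89.44%.

89.44%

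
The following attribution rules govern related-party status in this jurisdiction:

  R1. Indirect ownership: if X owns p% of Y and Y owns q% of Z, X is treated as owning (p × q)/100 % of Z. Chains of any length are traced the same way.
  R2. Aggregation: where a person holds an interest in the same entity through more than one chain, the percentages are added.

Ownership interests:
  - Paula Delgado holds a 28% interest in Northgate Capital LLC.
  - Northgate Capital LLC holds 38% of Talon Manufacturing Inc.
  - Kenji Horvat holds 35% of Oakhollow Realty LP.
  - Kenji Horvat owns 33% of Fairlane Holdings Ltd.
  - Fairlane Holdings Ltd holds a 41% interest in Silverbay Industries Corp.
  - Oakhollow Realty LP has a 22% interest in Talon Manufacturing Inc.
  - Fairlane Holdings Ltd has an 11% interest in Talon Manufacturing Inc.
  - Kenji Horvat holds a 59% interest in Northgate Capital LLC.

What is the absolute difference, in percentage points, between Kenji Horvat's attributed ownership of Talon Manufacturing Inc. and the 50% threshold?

16.25

Chain via Oakhollow Realty LP (R1): 35% × 22% = 7.7% of Talon Manufacturing Inc.
Chain via Northgate Capital LLC (R1): 59% × 38% = 22.42% of Talon Manufacturing Inc.
Chain via Fairlane Holdings Ltd (R1): 33% × 11% = 3.63% of Talon Manufacturing Inc.
Aggregating (R2): 7.7% + 22.42% + 3.63% = 33.75%.
33.75% falls short of the 50% threshold by 16.25 percentage points.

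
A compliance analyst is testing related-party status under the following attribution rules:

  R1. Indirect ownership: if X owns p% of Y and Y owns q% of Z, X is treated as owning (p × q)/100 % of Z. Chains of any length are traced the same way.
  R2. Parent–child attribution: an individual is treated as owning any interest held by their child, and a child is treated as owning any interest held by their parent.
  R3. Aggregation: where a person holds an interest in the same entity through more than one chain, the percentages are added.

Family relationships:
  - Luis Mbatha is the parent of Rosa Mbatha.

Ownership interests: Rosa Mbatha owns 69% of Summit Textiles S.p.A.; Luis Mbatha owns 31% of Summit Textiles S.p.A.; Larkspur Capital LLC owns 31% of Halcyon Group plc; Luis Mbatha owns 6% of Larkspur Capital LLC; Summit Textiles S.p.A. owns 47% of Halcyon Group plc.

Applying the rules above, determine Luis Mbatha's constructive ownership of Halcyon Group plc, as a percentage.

By parent–child attribution (R2), Luis Mbatha is treated as also owning Rosa Mbatha's interest in Summit Textiles S.p.A, giving 31% + 69% = 100%.
Chain via Larkspur Capital LLC (R1): 6% × 31% = 1.86% of Halcyon Group plc.
Chain via Summit Textiles S.p.A. (R1): 100% × 47% = 47% of Halcyon Group plc.
Aggregating (R3): 1.86% + 47% = 48.86%.

48.86%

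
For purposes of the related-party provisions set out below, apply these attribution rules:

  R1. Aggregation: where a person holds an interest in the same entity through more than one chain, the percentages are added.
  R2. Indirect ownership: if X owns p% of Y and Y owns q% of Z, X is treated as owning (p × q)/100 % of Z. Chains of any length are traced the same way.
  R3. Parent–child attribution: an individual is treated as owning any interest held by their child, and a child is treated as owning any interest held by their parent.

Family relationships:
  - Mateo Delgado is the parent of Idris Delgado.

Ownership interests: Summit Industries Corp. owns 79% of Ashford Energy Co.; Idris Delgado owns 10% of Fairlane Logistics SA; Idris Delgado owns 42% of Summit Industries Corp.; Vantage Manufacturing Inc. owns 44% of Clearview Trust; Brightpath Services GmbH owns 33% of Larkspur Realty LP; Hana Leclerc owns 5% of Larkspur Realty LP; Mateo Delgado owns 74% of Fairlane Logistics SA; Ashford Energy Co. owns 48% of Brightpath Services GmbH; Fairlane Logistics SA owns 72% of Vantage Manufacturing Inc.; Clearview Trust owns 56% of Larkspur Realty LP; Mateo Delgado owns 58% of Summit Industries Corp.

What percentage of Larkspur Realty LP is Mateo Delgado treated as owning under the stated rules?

27.415872%

By parent–child attribution (R3), Mateo Delgado is treated as also owning Idris Delgado's interest in Fairlane Logistics SA, giving 74% + 10% = 84%.
By parent–child attribution (R3), Mateo Delgado is treated as also owning Idris Delgado's interest in Summit Industries Corp, giving 58% + 42% = 100%.
Chain via Fairlane Logistics SA → Vantage Manufacturing Inc. → Clearview Trust (R2): 84% × 72% × 44% × 56% = 14.902272% of Larkspur Realty LP.
Chain via Summit Industries Corp. → Ashford Energy Co. → Brightpath Services GmbH (R2): 100% × 79% × 48% × 33% = 12.5136% of Larkspur Realty LP.
Aggregating (R1): 14.902272% + 12.5136% = 27.415872%.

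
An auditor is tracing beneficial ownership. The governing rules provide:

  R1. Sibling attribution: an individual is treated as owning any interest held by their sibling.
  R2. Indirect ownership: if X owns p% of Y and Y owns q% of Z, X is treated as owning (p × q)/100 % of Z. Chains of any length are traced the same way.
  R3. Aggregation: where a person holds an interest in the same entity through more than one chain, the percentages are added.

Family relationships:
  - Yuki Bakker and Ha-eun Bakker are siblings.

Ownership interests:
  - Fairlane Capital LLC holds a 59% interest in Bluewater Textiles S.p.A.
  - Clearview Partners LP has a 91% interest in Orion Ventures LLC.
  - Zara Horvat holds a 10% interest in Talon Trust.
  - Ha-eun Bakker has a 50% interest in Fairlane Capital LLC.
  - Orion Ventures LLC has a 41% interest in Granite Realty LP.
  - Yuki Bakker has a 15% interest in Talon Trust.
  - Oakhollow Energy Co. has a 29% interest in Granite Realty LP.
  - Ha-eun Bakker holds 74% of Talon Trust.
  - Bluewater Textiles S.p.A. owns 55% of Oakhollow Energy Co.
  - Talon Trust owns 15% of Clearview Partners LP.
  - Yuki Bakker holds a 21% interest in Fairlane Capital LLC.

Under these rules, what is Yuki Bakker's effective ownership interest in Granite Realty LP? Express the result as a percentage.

11.66234%

By sibling attribution (R1), Yuki Bakker is treated as also owning Ha-eun Bakker's interest in Talon Trust, giving 15% + 74% = 89%.
By sibling attribution (R1), Yuki Bakker is treated as also owning Ha-eun Bakker's interest in Fairlane Capital LLC, giving 21% + 50% = 71%.
Chain via Talon Trust → Clearview Partners LP → Orion Ventures LLC (R2): 89% × 15% × 91% × 41% = 4.980885% of Granite Realty LP.
Chain via Fairlane Capital LLC → Bluewater Textiles S.p.A. → Oakhollow Energy Co. (R2): 71% × 59% × 55% × 29% = 6.681455% of Granite Realty LP.
Aggregating (R3): 4.980885% + 6.681455% = 11.66234%.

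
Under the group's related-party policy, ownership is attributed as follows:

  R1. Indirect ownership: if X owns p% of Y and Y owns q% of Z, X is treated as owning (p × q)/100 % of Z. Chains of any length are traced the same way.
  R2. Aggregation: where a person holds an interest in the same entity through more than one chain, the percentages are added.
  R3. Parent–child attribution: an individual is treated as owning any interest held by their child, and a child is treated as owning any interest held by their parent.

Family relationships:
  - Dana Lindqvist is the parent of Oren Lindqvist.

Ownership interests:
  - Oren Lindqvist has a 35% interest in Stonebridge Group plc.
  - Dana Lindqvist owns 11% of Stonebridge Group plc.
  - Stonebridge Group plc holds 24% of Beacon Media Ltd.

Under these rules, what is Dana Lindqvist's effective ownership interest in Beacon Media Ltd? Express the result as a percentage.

By parent–child attribution (R3), Dana Lindqvist is treated as also owning Oren Lindqvist's interest in Stonebridge Group plc, giving 11% + 35% = 46%.
Chain via Stonebridge Group plc (R1): 46% × 24% = 11.04% of Beacon Media Ltd.

11.04%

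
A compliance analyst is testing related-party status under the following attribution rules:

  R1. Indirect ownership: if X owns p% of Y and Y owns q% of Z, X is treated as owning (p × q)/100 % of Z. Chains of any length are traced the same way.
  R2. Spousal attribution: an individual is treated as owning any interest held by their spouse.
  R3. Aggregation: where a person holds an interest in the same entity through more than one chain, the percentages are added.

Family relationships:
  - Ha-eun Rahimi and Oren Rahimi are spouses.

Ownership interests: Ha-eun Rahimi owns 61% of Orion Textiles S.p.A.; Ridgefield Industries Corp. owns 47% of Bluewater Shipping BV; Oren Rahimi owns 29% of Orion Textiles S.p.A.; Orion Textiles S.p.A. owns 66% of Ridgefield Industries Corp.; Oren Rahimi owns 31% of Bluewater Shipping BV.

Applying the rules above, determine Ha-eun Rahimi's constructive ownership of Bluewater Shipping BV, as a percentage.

By spousal attribution (R2), Ha-eun Rahimi is treated as also owning Oren Rahimi's interest in Orion Textiles S.p.A, giving 61% + 29% = 90%.
By spousal attribution (R2), Ha-eun Rahimi is treated as owning Oren Rahimi's 31% interest in Bluewater Shipping BV.
Chain via Orion Textiles S.p.A. → Ridgefield Industries Corp. (R1): 90% × 66% × 47% = 27.918% of Bluewater Shipping BV.
Direct interest in Bluewater Shipping BV: 31%.
Aggregating (R3): 27.918% + 31% = 58.918%.

58.918%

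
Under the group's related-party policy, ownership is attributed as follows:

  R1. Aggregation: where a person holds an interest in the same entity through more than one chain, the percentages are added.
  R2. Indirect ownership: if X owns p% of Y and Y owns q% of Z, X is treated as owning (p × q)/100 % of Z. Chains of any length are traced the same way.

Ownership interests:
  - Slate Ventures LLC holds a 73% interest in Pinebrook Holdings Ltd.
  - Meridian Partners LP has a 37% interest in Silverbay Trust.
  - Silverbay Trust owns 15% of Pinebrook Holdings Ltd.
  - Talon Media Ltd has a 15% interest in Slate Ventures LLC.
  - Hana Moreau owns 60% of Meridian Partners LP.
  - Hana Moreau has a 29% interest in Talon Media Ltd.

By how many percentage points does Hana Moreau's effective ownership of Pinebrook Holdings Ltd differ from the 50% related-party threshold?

43.4945

Chain via Talon Media Ltd → Slate Ventures LLC (R2): 29% × 15% × 73% = 3.1755% of Pinebrook Holdings Ltd.
Chain via Meridian Partners LP → Silverbay Trust (R2): 60% × 37% × 15% = 3.33% of Pinebrook Holdings Ltd.
Aggregating (R1): 3.1755% + 3.33% = 6.5055%.
6.5055% falls short of the 50% threshold by 43.4945 percentage points.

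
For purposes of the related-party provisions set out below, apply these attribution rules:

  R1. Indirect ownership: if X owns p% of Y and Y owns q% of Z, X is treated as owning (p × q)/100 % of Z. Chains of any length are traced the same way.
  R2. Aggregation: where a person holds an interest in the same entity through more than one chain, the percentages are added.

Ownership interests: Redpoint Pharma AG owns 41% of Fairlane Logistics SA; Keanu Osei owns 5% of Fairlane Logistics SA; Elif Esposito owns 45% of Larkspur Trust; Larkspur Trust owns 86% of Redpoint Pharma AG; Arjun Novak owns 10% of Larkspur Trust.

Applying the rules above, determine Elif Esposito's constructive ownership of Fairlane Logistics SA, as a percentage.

15.867%

Chain via Larkspur Trust → Redpoint Pharma AG (R1): 45% × 86% × 41% = 15.867% of Fairlane Logistics SA.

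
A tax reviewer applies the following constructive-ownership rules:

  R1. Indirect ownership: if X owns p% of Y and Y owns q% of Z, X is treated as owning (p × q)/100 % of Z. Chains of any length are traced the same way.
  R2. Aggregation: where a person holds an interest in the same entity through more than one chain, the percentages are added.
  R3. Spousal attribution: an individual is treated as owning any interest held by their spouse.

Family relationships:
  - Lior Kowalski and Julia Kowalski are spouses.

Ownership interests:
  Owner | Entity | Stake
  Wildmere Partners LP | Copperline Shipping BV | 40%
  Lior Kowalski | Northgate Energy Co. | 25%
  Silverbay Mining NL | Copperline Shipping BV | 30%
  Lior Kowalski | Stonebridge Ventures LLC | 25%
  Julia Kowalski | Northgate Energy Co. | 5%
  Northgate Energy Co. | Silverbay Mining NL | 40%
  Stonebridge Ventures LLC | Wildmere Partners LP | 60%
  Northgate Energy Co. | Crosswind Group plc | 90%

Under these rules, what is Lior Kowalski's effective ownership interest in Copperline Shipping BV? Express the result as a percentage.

9.6%

By spousal attribution (R3), Lior Kowalski is treated as also owning Julia Kowalski's interest in Northgate Energy Co, giving 25% + 5% = 30%.
Chain via Northgate Energy Co. → Silverbay Mining NL (R1): 30% × 40% × 30% = 3.6% of Copperline Shipping BV.
Chain via Stonebridge Ventures LLC → Wildmere Partners LP (R1): 25% × 60% × 40% = 6% of Copperline Shipping BV.
Aggregating (R2): 3.6% + 6% = 9.6%.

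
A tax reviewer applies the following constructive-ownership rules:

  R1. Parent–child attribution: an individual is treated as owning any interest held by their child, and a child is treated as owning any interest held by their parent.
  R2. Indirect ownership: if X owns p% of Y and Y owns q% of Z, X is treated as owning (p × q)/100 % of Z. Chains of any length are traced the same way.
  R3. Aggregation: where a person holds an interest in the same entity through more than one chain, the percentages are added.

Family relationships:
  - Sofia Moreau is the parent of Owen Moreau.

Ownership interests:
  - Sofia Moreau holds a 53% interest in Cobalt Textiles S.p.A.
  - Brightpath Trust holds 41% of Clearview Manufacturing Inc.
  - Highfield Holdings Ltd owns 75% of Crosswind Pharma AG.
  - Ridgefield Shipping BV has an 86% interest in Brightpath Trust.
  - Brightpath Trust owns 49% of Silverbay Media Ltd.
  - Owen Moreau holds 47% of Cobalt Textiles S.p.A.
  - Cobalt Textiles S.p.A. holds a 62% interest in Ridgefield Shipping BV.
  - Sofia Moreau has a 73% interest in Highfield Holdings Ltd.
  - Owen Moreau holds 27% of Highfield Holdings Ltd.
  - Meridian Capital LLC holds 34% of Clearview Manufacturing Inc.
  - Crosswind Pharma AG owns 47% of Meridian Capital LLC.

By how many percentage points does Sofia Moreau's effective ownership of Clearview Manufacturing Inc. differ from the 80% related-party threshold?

By parent–child attribution (R1), Sofia Moreau is treated as also owning Owen Moreau's interest in Highfield Holdings Ltd, giving 73% + 27% = 100%.
By parent–child attribution (R1), Sofia Moreau is treated as also owning Owen Moreau's interest in Cobalt Textiles S.p.A, giving 53% + 47% = 100%.
Chain via Highfield Holdings Ltd → Crosswind Pharma AG → Meridian Capital LLC (R2): 100% × 75% × 47% × 34% = 11.985% of Clearview Manufacturing Inc.
Chain via Cobalt Textiles S.p.A. → Ridgefield Shipping BV → Brightpath Trust (R2): 100% × 62% × 86% × 41% = 21.8612% of Clearview Manufacturing Inc.
Aggregating (R3): 11.985% + 21.8612% = 33.8462%.
33.8462% falls short of the 80% threshold by 46.1538 percentage points.

46.1538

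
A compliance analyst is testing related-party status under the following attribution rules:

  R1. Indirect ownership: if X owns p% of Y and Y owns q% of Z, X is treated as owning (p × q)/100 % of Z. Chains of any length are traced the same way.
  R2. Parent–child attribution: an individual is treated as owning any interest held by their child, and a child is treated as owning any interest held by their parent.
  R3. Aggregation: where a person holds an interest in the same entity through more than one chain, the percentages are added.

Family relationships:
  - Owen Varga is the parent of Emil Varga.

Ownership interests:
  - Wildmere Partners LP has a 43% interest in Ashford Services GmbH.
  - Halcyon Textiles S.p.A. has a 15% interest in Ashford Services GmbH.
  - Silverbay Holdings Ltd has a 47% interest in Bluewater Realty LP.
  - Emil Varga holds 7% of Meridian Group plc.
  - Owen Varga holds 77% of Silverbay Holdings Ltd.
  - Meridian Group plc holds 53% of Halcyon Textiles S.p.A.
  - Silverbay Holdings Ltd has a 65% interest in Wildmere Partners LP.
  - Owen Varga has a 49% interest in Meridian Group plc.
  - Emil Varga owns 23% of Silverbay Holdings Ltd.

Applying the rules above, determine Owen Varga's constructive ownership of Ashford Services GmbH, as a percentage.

By parent–child attribution (R2), Owen Varga is treated as also owning Emil Varga's interest in Silverbay Holdings Ltd, giving 77% + 23% = 100%.
By parent–child attribution (R2), Owen Varga is treated as also owning Emil Varga's interest in Meridian Group plc, giving 49% + 7% = 56%.
Chain via Silverbay Holdings Ltd → Wildmere Partners LP (R1): 100% × 65% × 43% = 27.95% of Ashford Services GmbH.
Chain via Meridian Group plc → Halcyon Textiles S.p.A. (R1): 56% × 53% × 15% = 4.452% of Ashford Services GmbH.
Aggregating (R3): 27.95% + 4.452% = 32.402%.

32.402%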